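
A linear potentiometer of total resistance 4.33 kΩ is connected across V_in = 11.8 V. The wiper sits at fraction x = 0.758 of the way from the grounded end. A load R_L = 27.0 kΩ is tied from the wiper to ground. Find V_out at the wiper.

The pot divides into 1.048 kΩ above the wiper and 3.282 kΩ below.
R_L loads the lower segment: effective lower R = 2.926 kΩ.
V_out = 11.8 × 2.926/(1.048 + 2.926) = 8.689 V.
(Unloaded: V_out = x·V_in = 8.94 V.)

V_out ≈ 8.69 V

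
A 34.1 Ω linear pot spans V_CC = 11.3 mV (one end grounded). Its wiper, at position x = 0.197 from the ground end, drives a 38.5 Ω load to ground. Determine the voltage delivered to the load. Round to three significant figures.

Split the track: R_lower = x·R_p = 6.718 Ω, R_upper = (1−x)·R_p = 27.38 Ω.
R_L loads the lower segment: effective lower R = 5.720 Ω.
Loaded-divider output: V_out = 11.3 × 0.1728 = 1.953 mV.

V_out ≈ 1.95 mV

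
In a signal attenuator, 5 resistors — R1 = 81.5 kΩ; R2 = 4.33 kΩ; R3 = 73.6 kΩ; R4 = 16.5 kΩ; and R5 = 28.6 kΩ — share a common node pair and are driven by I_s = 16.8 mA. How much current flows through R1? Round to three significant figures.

ΣG = 1/81.5 + 1/4.33 + 1/73.6 + 1/16.5 + 1/28.6 = 0.3524.
Current divider: I(R1) = I_s · G_k/ΣG = 16.8 × (0.01227/0.3524) = 16.8 × 0.03482 = 0.5850 mA.

I ≈ 0.585 mA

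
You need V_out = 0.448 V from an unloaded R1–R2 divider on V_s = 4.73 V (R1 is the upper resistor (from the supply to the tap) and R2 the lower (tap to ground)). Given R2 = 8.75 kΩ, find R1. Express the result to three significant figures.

R1 ≈ 83.6 kΩ

Required fraction k = V_out/V_s = 0.09471.
Rearranging, R1 = R2·(1−k)/k = 8.75 × 9.558 = 83.63 kΩ.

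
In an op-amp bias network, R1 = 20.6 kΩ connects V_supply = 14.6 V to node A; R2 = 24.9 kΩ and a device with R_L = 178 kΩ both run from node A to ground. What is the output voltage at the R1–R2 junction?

First combine the lower leg with the load: R2 ‖ R_L = 21.84 kΩ.
Then V_out = V_supply · R2'/(R1 + R2') = 14.6 × 21.84/42.44 = 7.514 V.

V_out ≈ 7.51 V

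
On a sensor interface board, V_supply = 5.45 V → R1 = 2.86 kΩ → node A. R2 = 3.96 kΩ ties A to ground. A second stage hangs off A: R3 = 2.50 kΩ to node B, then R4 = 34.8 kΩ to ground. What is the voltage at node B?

V_B ≈ 2.83 V

The second stage (R3 + R4 = 37.30 kΩ) loads node A in parallel with R2.
Effective lower resistance at A: R2 ‖ 37.30 = 3.580 kΩ.
First divider: V_A = V_supply · 3.580/(2.86 + 3.580) = 3.030 V.
Then the unloaded second divider: V_B = V_A × R4/(R3+R4) = 3.030 × 0.9330 = 2.827 V.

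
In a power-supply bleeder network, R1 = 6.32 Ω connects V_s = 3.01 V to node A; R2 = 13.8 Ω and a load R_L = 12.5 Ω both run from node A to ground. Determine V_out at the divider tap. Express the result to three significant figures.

The load sits in parallel with R2, giving an effective lower resistance R2' = R2·R_L/(R2+R_L) = 6.559 Ω.
Voltage divider with the loaded lower leg: V_out = 3.01 × 6.559/(6.32 + 6.559) = 3.01 × 0.5093 = 1.533 V.

V_out ≈ 1.53 V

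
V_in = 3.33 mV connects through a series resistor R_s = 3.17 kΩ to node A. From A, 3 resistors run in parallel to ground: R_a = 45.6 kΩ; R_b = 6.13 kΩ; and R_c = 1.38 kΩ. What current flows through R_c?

I ≈ 0.621 µA

Parallel bank: R_p = 1/(1/45.6 + 1/6.13 + 1/1.38) = 1.099 kΩ.
Node voltage V_A = V_in · R_p/(R_s + R_p) = 3.33 × 0.2575 = 0.8574 mV.
I(R_c) = V_A / R_c = 0.8574/1.38 = 0.6213 µA.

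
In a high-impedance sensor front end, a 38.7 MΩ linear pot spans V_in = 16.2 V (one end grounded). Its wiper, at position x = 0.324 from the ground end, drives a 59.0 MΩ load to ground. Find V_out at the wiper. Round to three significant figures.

V_out ≈ 4.59 V

Split the track: R_lower = x·R_p = 12.54 MΩ, R_upper = (1−x)·R_p = 26.16 MΩ.
R_L loads the lower segment: effective lower R = 10.34 MΩ.
Then V_out = V_in · 10.34/(26.16 + 10.34) = 4.589 V.
(Unloaded: V_out = x·V_in = 5.25 V.)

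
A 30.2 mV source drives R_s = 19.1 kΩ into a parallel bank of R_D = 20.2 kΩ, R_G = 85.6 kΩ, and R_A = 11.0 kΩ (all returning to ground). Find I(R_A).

I ≈ 0.703 µA

Equivalent of the parallel group: R_p = 6.575 kΩ.
V_A by voltage divider: V_A = 30.2 × 6.575/(19.1 + 6.575) = 7.734 mV.
Branch current I = V_A/R_A = 7.734/11.0 = 0.7031 µA.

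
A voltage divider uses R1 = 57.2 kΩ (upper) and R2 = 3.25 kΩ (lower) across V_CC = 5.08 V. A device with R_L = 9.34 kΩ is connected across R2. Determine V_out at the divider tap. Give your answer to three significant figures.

First combine the lower leg with the load: R2 ‖ R_L = 2.411 kΩ.
Voltage divider with the loaded lower leg: V_out = 5.08 × 2.411/(57.2 + 2.411) = 5.08 × 0.04045 = 0.2055 V.

V_out ≈ 0.205 V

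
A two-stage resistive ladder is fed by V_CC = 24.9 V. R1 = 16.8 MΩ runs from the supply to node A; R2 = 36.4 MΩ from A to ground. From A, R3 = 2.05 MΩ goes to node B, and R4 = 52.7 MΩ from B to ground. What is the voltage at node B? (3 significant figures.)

V_B ≈ 13.6 V

Looking into the second stage from A: R3 + R4 = 54.75 MΩ appears in parallel with R2.
R2 ‖ (R3+R4) = 21.86 MΩ.
So V_A = 24.9 × 0.5655 = 14.08 V.
Stage 2 is unloaded, so V_B = V_A · R4/(R3+R4) = 14.08 × 52.7/54.75 = 13.55 V.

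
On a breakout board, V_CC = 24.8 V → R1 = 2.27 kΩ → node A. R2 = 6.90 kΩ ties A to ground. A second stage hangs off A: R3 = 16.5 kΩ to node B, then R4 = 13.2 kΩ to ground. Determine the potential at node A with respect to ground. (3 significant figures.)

V_A ≈ 17.6 V

Looking into the second stage from A: R3 + R4 = 29.70 kΩ appears in parallel with R2.
R2 ‖ (R3+R4) = 5.599 kΩ.
So V_A = 24.8 × 0.7115 = 17.65 V.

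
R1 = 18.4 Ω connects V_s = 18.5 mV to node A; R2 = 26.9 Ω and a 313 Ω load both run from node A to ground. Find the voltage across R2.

V_out ≈ 10.6 mV

First combine the lower leg with the load: R2 ‖ R_L = 24.77 Ω.
Then V_out = V_s · R2'/(R1 + R2') = 18.5 × 24.77/43.17 = 10.62 mV.
(Unloaded it would be 11.0 mV; the load pulls it down.)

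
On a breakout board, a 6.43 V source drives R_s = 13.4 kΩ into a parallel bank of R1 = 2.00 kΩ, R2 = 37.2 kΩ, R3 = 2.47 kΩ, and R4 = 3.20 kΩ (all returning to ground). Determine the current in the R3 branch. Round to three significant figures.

I ≈ 0.147 mA

Combine the parallel branches: R_p = (1/2.00 + 1/37.2 + 1/2.47 + 1/3.20)⁻¹ = 0.8037 kΩ.
V_A = 6.43 × 0.8037/14.20 = 0.3638 V.
Branch current I = V_A/R3 = 0.3638/2.47 = 0.1473 mA.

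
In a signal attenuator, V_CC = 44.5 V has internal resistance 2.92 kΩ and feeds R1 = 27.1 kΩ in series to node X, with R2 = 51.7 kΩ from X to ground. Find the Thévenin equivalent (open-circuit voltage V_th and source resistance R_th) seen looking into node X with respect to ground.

V_th ≈ 28.2 V, R_th ≈ 19.0 kΩ

R1' = 2.92 + 27.1 = 30.02 kΩ (source resistance + R1).
With X open, the divider is unloaded: V_th = 44.5 × 51.7/81.72 = 28.15 V.
Looking into X with the source shorted: R_th = R1'·R2/(R1'+R2) = 30.02 × 51.7/81.72 = 18.99 kΩ.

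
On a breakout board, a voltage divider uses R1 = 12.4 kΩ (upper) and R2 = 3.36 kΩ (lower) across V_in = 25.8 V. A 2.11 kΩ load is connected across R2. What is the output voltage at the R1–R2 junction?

The load sits in parallel with R2, giving an effective lower resistance R2' = R2·R_L/(R2+R_L) = 1.296 kΩ.
Then V_out = V_in · R2'/(R1 + R2') = 25.8 × 1.296/13.70 = 2.442 V.

V_out ≈ 2.44 V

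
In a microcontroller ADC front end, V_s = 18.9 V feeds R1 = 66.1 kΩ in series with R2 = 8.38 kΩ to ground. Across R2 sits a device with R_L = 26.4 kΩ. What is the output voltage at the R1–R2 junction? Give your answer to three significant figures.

The load sits in parallel with R2, giving an effective lower resistance R2' = R2·R_L/(R2+R_L) = 6.361 kΩ.
Now apply the divider: V_out = 18.9 × 0.08778 = 1.659 V.
(Unloaded it would be 2.13 V; the load pulls it down.)

V_out ≈ 1.66 V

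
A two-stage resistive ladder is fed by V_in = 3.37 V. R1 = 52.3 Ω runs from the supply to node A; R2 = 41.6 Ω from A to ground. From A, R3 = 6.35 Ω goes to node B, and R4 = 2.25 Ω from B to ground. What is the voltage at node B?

V_B ≈ 0.106 V

The second stage (R3 + R4 = 8.600 Ω) loads node A in parallel with R2.
R2 ‖ (R3+R4) = 7.127 Ω.
First divider: V_A = V_in · 7.127/(52.3 + 7.127) = 0.4041 V.
Stage 2 is unloaded, so V_B = V_A · R4/(R3+R4) = 0.4041 × 2.25/8.600 = 0.1057 V.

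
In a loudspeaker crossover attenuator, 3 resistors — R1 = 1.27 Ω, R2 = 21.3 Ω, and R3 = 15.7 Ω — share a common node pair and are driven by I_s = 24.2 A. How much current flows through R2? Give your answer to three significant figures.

I ≈ 1.27 A

ΣG = 1/1.27 + 1/21.3 + 1/15.7 = 0.8980.
Current divider: I(R2) = I_s · G_k/ΣG = 24.2 × (0.04695/0.8980) = 24.2 × 0.05228 = 1.265 A.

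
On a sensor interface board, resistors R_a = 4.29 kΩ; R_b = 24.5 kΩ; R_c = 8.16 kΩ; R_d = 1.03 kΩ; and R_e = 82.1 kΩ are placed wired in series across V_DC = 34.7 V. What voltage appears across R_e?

V ≈ 23.7 V

Series total: ΣR = 4.29 + 24.5 + 8.16 + 1.03 + 82.1 = 120.1 kΩ.
V = V_DC · R/ΣR = 34.7 × 0.6837 = 23.72 V.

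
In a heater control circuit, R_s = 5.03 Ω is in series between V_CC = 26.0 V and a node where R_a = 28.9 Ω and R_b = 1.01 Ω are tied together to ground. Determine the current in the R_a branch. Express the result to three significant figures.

Parallel bank: R_p = 1/(1/28.9 + 1/1.01) = 0.9759 Ω.
V_A = 26.0 × 0.9759/6.006 = 4.225 V.
I(R_a) = V_A / R_a = 4.225/28.9 = 0.1462 A.

I ≈ 0.146 A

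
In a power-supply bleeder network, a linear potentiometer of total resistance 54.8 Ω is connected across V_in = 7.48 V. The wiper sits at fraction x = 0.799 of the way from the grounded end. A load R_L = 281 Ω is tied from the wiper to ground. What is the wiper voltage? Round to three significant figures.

The pot divides into 11.01 Ω above the wiper and 43.79 Ω below.
(x·R_p) ‖ R_L = 37.88 Ω.
Then V_out = V_in · 37.88/(11.01 + 37.88) = 5.795 V.
(Unloaded: V_out = x·V_in = 5.98 V.)

V_out ≈ 5.80 V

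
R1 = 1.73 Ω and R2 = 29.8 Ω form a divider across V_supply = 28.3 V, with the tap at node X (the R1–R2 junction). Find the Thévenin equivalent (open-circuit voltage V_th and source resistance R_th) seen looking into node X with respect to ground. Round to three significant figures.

V_th is the unloaded tap voltage: V_supply · R2/(R1+R2) = 28.3 × 0.9451 = 26.75 V.
With V_supply suppressed (replaced by a short), R_th = R1 ‖ R2 = (1.730 × 29.8)/(1.730 + 29.8) = 1.635 Ω.

V_th ≈ 26.7 V, R_th ≈ 1.64 Ω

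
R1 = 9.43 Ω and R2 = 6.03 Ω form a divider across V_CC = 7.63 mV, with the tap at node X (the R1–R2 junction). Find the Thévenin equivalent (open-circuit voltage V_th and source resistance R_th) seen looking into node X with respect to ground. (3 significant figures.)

V_th ≈ 2.98 mV, R_th ≈ 3.68 Ω

Open-circuit (no load on X): V_th = V_CC · R2/(R1 + R2) = 7.63 × 6.03/(9.430 + 6.03) = 2.976 mV.
With V_CC suppressed (replaced by a short), R_th = R1 ‖ R2 = (9.430 × 6.03)/(9.430 + 6.03) = 3.678 Ω.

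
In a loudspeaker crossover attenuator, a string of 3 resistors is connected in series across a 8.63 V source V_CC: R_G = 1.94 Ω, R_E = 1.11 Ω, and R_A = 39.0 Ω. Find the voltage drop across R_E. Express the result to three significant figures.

V ≈ 0.228 V

Series total: ΣR = 1.94 + 1.11 + 39.0 = 42.05 Ω.
V = V_CC · R/ΣR = 8.63 × 0.02640 = 0.2278 V.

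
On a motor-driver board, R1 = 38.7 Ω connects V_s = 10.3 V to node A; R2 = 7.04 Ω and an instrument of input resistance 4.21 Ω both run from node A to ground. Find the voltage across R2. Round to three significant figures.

R2 ‖ R_L = (7.04 × 4.21)/(7.04 + 4.21) = 2.635 Ω.
Now apply the divider: V_out = 10.3 × 0.06374 = 0.6565 V.
(Unloaded it would be 1.59 V; the load pulls it down.)

V_out ≈ 0.656 V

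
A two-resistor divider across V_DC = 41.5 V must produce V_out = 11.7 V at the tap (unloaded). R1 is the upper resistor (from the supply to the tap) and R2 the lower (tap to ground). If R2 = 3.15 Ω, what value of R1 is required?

R1 ≈ 8.02 Ω

V_out/V_DC = R2/(R1+R2) = 0.2819.
Rearranging, R1 = R2·(1−k)/k = 3.15 × 2.547 = 8.023 Ω.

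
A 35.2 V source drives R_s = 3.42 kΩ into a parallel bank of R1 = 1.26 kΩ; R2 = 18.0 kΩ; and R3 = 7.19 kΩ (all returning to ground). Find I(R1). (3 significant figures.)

I ≈ 6.38 mA

Parallel bank: R_p = 1/(1/1.26 + 1/18.0 + 1/7.19) = 1.012 kΩ.
Node voltage V_A = V_supply · R_p/(R_s + R_p) = 35.2 × 0.2283 = 8.037 V.
Branch current I = V_A/R1 = 8.037/1.26 = 6.378 mA.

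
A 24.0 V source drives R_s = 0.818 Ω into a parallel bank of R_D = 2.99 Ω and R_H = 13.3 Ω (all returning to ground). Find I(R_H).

Parallel bank: R_p = 1/(1/2.99 + 1/13.3) = 2.441 Ω.
V_A by voltage divider: V_A = 24.0 × 2.441/(0.818 + 2.441) = 17.98 V.
Branch current I = V_A/R_H = 17.98/13.3 = 1.352 A.
(Check via current divider: I_total = 7.364 A; share G_k/ΣG = 0.1835 → same result.)

I ≈ 1.35 A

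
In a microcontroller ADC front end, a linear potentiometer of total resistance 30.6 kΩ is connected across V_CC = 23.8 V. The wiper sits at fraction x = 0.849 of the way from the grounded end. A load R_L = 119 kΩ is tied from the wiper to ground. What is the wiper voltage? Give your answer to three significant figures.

The pot divides into 4.621 kΩ above the wiper and 25.98 kΩ below.
(x·R_p) ‖ R_L = 21.32 kΩ.
Then V_out = V_CC · 21.32/(4.621 + 21.32) = 19.56 V.

V_out ≈ 19.6 V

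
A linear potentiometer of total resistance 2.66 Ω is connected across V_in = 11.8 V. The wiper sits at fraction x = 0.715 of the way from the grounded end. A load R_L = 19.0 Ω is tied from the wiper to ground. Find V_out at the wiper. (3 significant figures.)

V_out ≈ 8.20 V

Lower segment x·R_p = 1.902 Ω; upper segment (1−x)·R_p = 0.7581 Ω.
Lower segment in parallel with the load: 1.902 ‖ 19.0 = 1.729 Ω.
Then V_out = V_in · 1.729/(0.7581 + 1.729) = 8.203 V.
(Unloaded: V_out = x·V_in = 8.44 V.)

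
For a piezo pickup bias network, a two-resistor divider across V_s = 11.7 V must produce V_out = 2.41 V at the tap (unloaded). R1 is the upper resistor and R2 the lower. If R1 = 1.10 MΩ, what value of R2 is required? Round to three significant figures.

V_out/V_s = R2/(R1+R2) = 0.2060.
So R2 = R1 · V_out/(V_s − V_out) = 1.10 × 2.41/(11.7 − 2.41) = 1.10 × 0.2594 = 0.2854 MΩ.

R2 ≈ 0.285 MΩ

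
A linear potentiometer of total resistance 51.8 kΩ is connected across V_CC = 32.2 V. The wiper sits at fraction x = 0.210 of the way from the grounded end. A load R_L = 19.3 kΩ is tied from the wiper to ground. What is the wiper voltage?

Lower segment x·R_p = 10.88 kΩ; upper segment (1−x)·R_p = 40.92 kΩ.
(x·R_p) ‖ R_L = 6.957 kΩ.
Loaded-divider output: V_out = 32.2 × 0.1453 = 4.679 V.

V_out ≈ 4.68 V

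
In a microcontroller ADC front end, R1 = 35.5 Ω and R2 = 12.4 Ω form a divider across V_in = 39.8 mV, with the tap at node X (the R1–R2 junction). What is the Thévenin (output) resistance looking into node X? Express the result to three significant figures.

R_th ≈ 9.19 Ω

With V_in suppressed (replaced by a short), R_th = R1 ‖ R2 = (35.50 × 12.4)/(35.50 + 12.4) = 9.190 Ω.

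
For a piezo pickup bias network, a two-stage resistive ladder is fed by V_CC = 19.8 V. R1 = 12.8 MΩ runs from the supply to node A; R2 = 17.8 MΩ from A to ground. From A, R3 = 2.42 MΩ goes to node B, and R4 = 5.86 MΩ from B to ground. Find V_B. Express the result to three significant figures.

V_B ≈ 4.29 V

The second stage (R3 + R4 = 8.280 MΩ) loads node A in parallel with R2.
Effective lower resistance at A: R2 ‖ 8.280 = 5.651 MΩ.
So V_A = 19.8 × 0.3063 = 6.064 V.
Then the unloaded second divider: V_B = V_A × R4/(R3+R4) = 6.064 × 0.7077 = 4.292 V.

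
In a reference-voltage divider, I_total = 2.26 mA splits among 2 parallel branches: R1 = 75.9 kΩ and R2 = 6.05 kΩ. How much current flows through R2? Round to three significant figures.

With just two branches, the current splits inversely with resistance.
I(R2) = 2.26 × 75.9/(75.9 + 6.05) = 2.26 × 0.9262 = 2.093 mA.

I ≈ 2.09 mA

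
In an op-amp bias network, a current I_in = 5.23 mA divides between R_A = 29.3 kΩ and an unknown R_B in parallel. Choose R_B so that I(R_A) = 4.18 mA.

R_B ≈ 117 kΩ

In a two-way split, I_A/I_in = R_B/(R_A + R_B).
4.18/5.23 = R_B/(R_A + R_B) → R_B = R_A · (0.7992)/(1 − 0.7992) = 29.3 × 3.981 = 116.6 kΩ.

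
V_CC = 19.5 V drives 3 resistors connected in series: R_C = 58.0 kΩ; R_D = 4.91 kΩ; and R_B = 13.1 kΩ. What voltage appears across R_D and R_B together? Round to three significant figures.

V ≈ 4.62 V

Series total: ΣR = 58.0 + 4.91 + 13.1 = 76.01 kΩ.
R_{R_D..R_B} = 4.91 + 13.1 = 18.01 kΩ.
V = V_CC · R/ΣR = 19.5 × 0.2369 = 4.620 V.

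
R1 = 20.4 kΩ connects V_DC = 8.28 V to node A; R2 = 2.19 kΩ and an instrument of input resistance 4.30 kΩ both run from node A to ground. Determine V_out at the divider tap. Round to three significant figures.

R2 ‖ R_L = (2.19 × 4.30)/(2.19 + 4.30) = 1.451 kΩ.
Then V_out = V_DC · R2'/(R1 + R2') = 8.28 × 1.451/21.85 = 0.5498 V.

V_out ≈ 0.550 V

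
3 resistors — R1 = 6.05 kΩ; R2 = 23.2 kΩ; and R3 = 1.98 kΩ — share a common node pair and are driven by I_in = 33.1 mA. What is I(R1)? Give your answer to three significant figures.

Total conductance ΣG = 1/6.05 + 1/23.2 + 1/1.98 = 0.7134 (units of 1/kΩ).
R1 takes the fraction G_k/ΣG = 0.1653/0.7134 = 0.2317, so I = 33.1 × 0.2317 = 7.669 mA.

I ≈ 7.67 mA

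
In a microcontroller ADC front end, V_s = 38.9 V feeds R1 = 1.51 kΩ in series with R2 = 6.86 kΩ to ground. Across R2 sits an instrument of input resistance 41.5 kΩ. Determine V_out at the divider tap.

V_out ≈ 31.0 V

The load sits in parallel with R2, giving an effective lower resistance R2' = R2·R_L/(R2+R_L) = 5.887 kΩ.
Voltage divider with the loaded lower leg: V_out = 38.9 × 5.887/(1.51 + 5.887) = 38.9 × 0.7959 = 30.96 V.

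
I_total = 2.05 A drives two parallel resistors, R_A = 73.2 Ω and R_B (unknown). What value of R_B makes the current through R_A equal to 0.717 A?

Two-branch current divider: I_A = I_total · R_B/(R_A + R_B).
With f = 0.3498, R_B = R_A · f/(1−f) = 73.2 × 0.5379 = 39.37 Ω.

R_B ≈ 39.4 Ω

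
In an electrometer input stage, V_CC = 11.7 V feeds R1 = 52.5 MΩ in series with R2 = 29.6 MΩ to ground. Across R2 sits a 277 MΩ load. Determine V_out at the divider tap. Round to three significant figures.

V_out ≈ 3.95 V

The load sits in parallel with R2, giving an effective lower resistance R2' = R2·R_L/(R2+R_L) = 26.74 MΩ.
Now apply the divider: V_out = 11.7 × 0.3375 = 3.948 V.
(Unloaded it would be 4.22 V; the load pulls it down.)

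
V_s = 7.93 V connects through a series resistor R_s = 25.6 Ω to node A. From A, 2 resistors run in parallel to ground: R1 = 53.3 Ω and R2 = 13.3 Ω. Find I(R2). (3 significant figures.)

Equivalent of the parallel group: R_p = 10.64 Ω.
Node voltage V_A = V_s · R_p/(R_s + R_p) = 7.93 × 0.2937 = 2.329 V.
Branch current I = V_A/R2 = 2.329/13.3 = 0.1751 A.
(Equivalently: I_total = 0.2188 A, then current-divider fraction G_k/ΣG = 0.8003.)

I ≈ 0.175 A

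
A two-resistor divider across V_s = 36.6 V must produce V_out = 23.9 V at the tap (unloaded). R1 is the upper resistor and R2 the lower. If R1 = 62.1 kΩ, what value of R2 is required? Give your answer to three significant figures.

The divider ratio is R2/(R1+R2) = 23.9/36.6 = 0.6530.
R2 = R1 · 0.6530/(1 − 0.6530) = 116.9 kΩ.

R2 ≈ 117 kΩ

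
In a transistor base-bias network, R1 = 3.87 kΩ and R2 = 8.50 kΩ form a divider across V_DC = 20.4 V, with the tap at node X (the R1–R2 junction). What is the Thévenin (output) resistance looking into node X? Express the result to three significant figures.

With V_DC suppressed (replaced by a short), R_th = R1 ‖ R2 = (3.870 × 8.50)/(3.870 + 8.50) = 2.659 kΩ.

R_th ≈ 2.66 kΩ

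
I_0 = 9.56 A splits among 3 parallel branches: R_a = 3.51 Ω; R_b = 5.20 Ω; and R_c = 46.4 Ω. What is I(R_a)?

ΣG = 1/3.51 + 1/5.20 + 1/46.4 = 0.4988.
By the current-divider rule, I = I_0 · G_k/ΣG = 9.56 × 0.5712 = 5.461 A.

I ≈ 5.46 A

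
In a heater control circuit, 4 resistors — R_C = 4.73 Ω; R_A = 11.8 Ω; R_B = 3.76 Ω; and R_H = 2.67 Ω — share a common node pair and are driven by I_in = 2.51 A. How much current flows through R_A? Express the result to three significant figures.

ΣG = 1/4.73 + 1/11.8 + 1/3.76 + 1/2.67 = 0.9367.
Current divider: I(R_A) = I_in · G_k/ΣG = 2.51 × (0.08475/0.9367) = 2.51 × 0.09048 = 0.2271 A.

I ≈ 0.227 A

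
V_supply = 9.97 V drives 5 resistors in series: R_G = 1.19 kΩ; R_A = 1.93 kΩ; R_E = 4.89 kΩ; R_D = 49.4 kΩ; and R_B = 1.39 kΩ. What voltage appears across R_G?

V ≈ 0.202 V

Series total: ΣR = 1.19 + 1.93 + 4.89 + 49.4 + 1.39 = 58.80 kΩ.
By the voltage-divider rule, V = 9.97 × 1.190/58.80 = 0.2018 V.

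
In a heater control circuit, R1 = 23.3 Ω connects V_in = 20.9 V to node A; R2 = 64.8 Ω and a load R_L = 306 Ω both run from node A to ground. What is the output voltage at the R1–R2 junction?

V_out ≈ 14.6 V

The load sits in parallel with R2, giving an effective lower resistance R2' = R2·R_L/(R2+R_L) = 53.48 Ω.
Now apply the divider: V_out = 20.9 × 0.6965 = 14.56 V.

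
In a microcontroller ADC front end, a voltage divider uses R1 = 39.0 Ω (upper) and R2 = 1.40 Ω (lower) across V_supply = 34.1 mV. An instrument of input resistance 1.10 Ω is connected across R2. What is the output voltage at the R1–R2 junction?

V_out ≈ 0.530 mV

The load sits in parallel with R2, giving an effective lower resistance R2' = R2·R_L/(R2+R_L) = 0.6160 Ω.
Now apply the divider: V_out = 34.1 × 0.01555 = 0.5302 mV.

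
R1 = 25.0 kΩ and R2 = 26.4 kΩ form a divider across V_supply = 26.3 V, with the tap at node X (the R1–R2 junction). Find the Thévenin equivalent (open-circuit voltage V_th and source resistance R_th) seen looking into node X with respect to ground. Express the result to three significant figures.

V_th ≈ 13.5 V, R_th ≈ 12.8 kΩ

With X open, the divider is unloaded: V_th = 26.3 × 26.4/51.40 = 13.51 V.
Zeroing V_supply shorts the top of R1 to ground, so R_th = R1 ‖ R2 = 12.84 kΩ.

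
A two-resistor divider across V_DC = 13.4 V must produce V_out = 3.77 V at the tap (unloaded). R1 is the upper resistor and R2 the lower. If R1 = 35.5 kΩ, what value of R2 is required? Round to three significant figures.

The divider ratio is R2/(R1+R2) = 3.77/13.4 = 0.2813.
So R2 = R1 · V_out/(V_DC − V_out) = 35.5 × 3.77/(13.4 − 3.77) = 35.5 × 0.3915 = 13.90 kΩ.

R2 ≈ 13.9 kΩ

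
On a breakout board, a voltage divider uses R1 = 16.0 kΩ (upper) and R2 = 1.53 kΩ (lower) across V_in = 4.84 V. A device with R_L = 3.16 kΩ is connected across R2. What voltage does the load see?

V_out ≈ 0.293 V

The load sits in parallel with R2, giving an effective lower resistance R2' = R2·R_L/(R2+R_L) = 1.031 kΩ.
Then V_out = V_in · R2'/(R1 + R2') = 4.84 × 1.031/17.03 = 0.2930 V.
(Unloaded it would be 0.422 V; the load pulls it down.)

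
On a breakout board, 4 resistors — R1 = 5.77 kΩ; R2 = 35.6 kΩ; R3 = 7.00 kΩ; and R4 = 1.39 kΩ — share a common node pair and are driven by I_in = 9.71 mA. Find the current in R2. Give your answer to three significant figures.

Conductances: ΣG = 1/5.77 + 1/35.6 + 1/7.00 + 1/1.39 = 1.064 (1/kΩ).
Current divider: I(R2) = I_in · G_k/ΣG = 9.71 × (0.02809/1.064) = 9.71 × 0.02641 = 0.2564 mA.

I ≈ 0.256 mA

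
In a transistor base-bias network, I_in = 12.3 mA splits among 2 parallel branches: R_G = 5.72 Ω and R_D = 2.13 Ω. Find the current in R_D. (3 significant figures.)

I ≈ 8.96 mA

Two-branch current divider: I_k = I_in · R_other/(R_1 + R_2).
So I = 12.3 × 5.72/7.850 = 8.963 mA.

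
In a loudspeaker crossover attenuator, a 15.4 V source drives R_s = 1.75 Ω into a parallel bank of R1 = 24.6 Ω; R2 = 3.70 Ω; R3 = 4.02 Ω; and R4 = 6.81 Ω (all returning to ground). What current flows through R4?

I ≈ 1.01 A

Parallel bank: R_p = 1/(1/24.6 + 1/3.70 + 1/4.02 + 1/6.81) = 1.415 Ω.
V_A = 15.4 × 1.415/3.165 = 6.886 V.
I(R4) = V_A / R4 = 6.886/6.81 = 1.011 A.
(Check via current divider: I_total = 4.865 A; share G_k/ΣG = 0.2078 → same result.)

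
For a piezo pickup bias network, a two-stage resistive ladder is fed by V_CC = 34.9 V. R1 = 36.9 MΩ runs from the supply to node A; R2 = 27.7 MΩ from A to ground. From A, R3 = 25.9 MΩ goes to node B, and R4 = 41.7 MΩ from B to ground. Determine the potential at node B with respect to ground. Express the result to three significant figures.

Node A sees R2 in parallel with the series input of stage 2, R3 + R4 = 67.60 MΩ.
Effective lower resistance at A: R2 ‖ 67.60 = 19.65 MΩ.
First divider: V_A = V_CC · 19.65/(36.9 + 19.65) = 12.13 V.
Then the unloaded second divider: V_B = V_A × R4/(R3+R4) = 12.13 × 0.6169 = 7.480 V.

V_B ≈ 7.48 V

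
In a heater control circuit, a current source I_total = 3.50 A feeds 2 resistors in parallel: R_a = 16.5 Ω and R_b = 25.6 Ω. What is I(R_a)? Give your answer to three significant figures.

Two-branch current divider: I_k = I_total · R_other/(R_1 + R_2).
I(R_a) = 3.50 × 25.6/(16.5 + 25.6) = 3.50 × 0.6081 = 2.128 A.

I ≈ 2.13 A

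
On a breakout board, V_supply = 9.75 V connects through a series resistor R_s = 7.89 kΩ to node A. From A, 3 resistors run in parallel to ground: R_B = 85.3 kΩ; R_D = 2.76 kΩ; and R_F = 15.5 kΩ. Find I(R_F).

Equivalent of the parallel group: R_p = 2.280 kΩ.
V_A by voltage divider: V_A = 9.75 × 2.280/(7.89 + 2.280) = 2.186 V.
Branch current I = V_A/R_F = 2.186/15.5 = 0.1410 mA.

I ≈ 0.141 mA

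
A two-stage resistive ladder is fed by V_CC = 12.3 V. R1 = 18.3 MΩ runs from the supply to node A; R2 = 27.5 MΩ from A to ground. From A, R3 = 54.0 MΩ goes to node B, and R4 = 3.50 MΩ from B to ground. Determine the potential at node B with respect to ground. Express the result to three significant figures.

Looking into the second stage from A: R3 + R4 = 57.50 MΩ appears in parallel with R2.
R2 ‖ (R3+R4) = 18.60 MΩ.
V_A = 12.3 × 18.60/(18.3 + 18.60) = 6.200 V.
Then the unloaded second divider: V_B = V_A × R4/(R3+R4) = 6.200 × 0.06087 = 0.3774 V.

V_B ≈ 0.377 V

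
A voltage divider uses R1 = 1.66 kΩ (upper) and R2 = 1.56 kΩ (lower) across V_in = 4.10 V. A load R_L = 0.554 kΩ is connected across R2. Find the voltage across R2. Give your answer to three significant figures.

First combine the lower leg with the load: R2 ‖ R_L = 0.4088 kΩ.
Then V_out = V_in · R2'/(R1 + R2') = 4.10 × 0.4088/2.069 = 0.8102 V.

V_out ≈ 0.810 V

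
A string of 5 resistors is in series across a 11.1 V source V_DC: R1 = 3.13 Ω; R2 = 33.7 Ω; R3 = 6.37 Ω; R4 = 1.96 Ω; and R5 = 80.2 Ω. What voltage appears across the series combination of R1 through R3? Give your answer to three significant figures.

V ≈ 3.83 V

Total series resistance ΣR = 3.13 + 33.7 + 6.37 + 1.96 + 80.2 = 125.4 Ω.
R_{R1..R3} = 3.13 + 33.7 + 6.37 = 43.20 Ω.
Voltage divider: V = V_DC · (43.20 / 125.4) = 11.1 × 0.3446 = 3.825 V.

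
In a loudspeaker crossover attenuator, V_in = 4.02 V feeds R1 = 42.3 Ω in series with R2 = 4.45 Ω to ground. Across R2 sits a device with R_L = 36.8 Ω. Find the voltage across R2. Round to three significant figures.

V_out ≈ 0.345 V

R2 ‖ R_L = (4.45 × 36.8)/(4.45 + 36.8) = 3.970 Ω.
Now apply the divider: V_out = 4.02 × 0.08580 = 0.3449 V.
(Unloaded it would be 0.383 V; the load pulls it down.)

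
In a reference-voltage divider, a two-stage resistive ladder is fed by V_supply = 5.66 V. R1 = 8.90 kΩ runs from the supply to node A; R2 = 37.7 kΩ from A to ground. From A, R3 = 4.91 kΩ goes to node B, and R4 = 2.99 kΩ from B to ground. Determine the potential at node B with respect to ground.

V_B ≈ 0.907 V

The second stage (R3 + R4 = 7.900 kΩ) loads node A in parallel with R2.
R2 ‖ (R3+R4) = 6.531 kΩ.
First divider: V_A = V_supply · 6.531/(8.90 + 6.531) = 2.396 V.
Stage 2 is unloaded, so V_B = V_A · R4/(R3+R4) = 2.396 × 2.99/7.900 = 0.9067 V.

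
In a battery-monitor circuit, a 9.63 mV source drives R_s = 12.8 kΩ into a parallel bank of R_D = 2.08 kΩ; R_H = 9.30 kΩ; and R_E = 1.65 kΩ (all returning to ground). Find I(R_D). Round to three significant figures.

I ≈ 0.284 µA

Combine the parallel branches: R_p = (1/2.08 + 1/9.30 + 1/1.65)⁻¹ = 0.8373 kΩ.
V_A by voltage divider: V_A = 9.63 × 0.8373/(12.8 + 0.8373) = 0.5912 mV.
Branch current I = V_A/R_D = 0.5912/2.08 = 0.2843 µA.
(Equivalently: I_total = 0.7062 µA, then current-divider fraction G_k/ΣG = 0.4025.)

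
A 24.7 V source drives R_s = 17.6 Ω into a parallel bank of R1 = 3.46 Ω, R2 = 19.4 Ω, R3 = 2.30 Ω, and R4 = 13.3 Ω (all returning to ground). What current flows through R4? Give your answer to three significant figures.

Parallel bank: R_p = 1/(1/3.46 + 1/19.4 + 1/2.30 + 1/13.3) = 1.176 Ω.
V_A = 24.7 × 1.176/18.78 = 1.547 V.
Branch current I = V_A/R4 = 1.547/13.3 = 0.1163 A.

I ≈ 0.116 A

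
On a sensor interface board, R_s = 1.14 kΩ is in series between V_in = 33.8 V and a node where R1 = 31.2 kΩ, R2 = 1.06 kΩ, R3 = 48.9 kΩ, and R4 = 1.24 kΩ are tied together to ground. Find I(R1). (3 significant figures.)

Combine the parallel branches: R_p = (1/31.2 + 1/1.06 + 1/48.9 + 1/1.24)⁻¹ = 0.5548 kΩ.
V_A = 33.8 × 0.5548/1.695 = 11.06 V.
Branch current I = V_A/R1 = 11.06/31.2 = 0.3546 mA.

I ≈ 0.355 mA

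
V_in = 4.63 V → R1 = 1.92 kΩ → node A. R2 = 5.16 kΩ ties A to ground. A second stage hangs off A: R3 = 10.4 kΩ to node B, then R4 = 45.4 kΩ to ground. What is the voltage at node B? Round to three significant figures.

Looking into the second stage from A: R3 + R4 = 55.80 kΩ appears in parallel with R2.
R2 ‖ (R3+R4) = 4.723 kΩ.
V_A = 4.63 × 4.723/(1.92 + 4.723) = 3.292 V.
Stage 2 is unloaded, so V_B = V_A · R4/(R3+R4) = 3.292 × 45.4/55.80 = 2.678 V.

V_B ≈ 2.68 V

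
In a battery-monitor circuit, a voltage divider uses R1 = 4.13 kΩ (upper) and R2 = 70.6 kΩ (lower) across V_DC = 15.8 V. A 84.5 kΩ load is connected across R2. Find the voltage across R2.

The load sits in parallel with R2, giving an effective lower resistance R2' = R2·R_L/(R2+R_L) = 38.46 kΩ.
Voltage divider with the loaded lower leg: V_out = 15.8 × 38.46/(4.13 + 38.46) = 15.8 × 0.9030 = 14.27 V.
(Unloaded it would be 14.9 V; the load pulls it down.)

V_out ≈ 14.3 V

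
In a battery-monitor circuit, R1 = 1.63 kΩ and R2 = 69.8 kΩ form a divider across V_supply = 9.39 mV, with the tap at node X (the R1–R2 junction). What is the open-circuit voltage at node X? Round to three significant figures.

V_th ≈ 9.18 mV

Open-circuit (no load on X): V_th = V_supply · R2/(R1 + R2) = 9.39 × 69.8/(1.630 + 69.8) = 9.176 mV.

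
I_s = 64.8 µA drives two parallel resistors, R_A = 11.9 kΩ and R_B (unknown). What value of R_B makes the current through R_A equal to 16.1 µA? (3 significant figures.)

In a two-way split, I_A/I_s = R_B/(R_A + R_B).
16.1/64.8 = R_B/(R_A + R_B) → R_B = R_A · (0.2485)/(1 − 0.2485) = 11.9 × 0.3306 = 3.934 kΩ.

R_B ≈ 3.93 kΩ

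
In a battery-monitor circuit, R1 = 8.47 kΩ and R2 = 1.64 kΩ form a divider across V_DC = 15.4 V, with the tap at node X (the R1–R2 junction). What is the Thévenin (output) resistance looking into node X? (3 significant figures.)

Zeroing V_DC shorts the top of R1 to ground, so R_th = R1 ‖ R2 = 1.374 kΩ.

R_th ≈ 1.37 kΩ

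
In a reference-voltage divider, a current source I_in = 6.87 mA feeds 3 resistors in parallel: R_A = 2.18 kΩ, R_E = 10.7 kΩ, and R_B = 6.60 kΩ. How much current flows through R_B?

Conductances: ΣG = 1/2.18 + 1/10.7 + 1/6.60 = 0.7037 (1/kΩ).
Current divider: I(R_B) = I_in · G_k/ΣG = 6.87 × (0.1515/0.7037) = 6.87 × 0.2153 = 1.479 mA.

I ≈ 1.48 mA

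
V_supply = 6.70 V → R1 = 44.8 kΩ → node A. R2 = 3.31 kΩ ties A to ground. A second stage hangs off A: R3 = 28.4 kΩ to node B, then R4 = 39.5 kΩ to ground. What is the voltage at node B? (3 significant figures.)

Looking into the second stage from A: R3 + R4 = 67.90 kΩ appears in parallel with R2.
R2 ‖ (R3+R4) = 3.156 kΩ.
First divider: V_A = V_supply · 3.156/(44.8 + 3.156) = 0.4409 V.
Then the unloaded second divider: V_B = V_A × R4/(R3+R4) = 0.4409 × 0.5817 = 0.2565 V.

V_B ≈ 0.257 V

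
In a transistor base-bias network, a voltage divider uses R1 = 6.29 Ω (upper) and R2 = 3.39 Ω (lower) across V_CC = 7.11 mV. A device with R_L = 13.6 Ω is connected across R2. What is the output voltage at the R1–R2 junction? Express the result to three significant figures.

V_out ≈ 2.14 mV

First combine the lower leg with the load: R2 ‖ R_L = 2.714 Ω.
Then V_out = V_CC · R2'/(R1 + R2') = 7.11 × 2.714/9.004 = 2.143 mV.
(Unloaded it would be 2.49 mV; the load pulls it down.)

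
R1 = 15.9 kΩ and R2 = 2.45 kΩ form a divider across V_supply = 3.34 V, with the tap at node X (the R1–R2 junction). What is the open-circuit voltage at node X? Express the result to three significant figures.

V_th is the unloaded tap voltage: V_supply · R2/(R1+R2) = 3.34 × 0.1335 = 0.4459 V.

V_th ≈ 0.446 V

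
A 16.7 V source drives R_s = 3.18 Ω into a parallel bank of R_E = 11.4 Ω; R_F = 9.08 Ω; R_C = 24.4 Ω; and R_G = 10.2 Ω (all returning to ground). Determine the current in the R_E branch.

Parallel bank: R_p = 1/(1/11.4 + 1/9.08 + 1/24.4 + 1/10.2) = 2.968 Ω.
Node voltage V_A = V_s · R_p/(R_s + R_p) = 16.7 × 0.4828 = 8.063 V.
I(R_E) = V_A / R_E = 8.063/11.4 = 0.7073 A.

I ≈ 0.707 A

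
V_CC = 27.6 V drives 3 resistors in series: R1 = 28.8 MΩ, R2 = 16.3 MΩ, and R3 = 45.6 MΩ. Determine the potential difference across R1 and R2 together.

Total series resistance ΣR = 28.8 + 16.3 + 45.6 = 90.70 MΩ.
R_{R1..R2} = 28.8 + 16.3 = 45.10 MΩ.
Voltage divider: V = V_CC · (45.10 / 90.70) = 27.6 × 0.4972 = 13.72 V.

V ≈ 13.7 V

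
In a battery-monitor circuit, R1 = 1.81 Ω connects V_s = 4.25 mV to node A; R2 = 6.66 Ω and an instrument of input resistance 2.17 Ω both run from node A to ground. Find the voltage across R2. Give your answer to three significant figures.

V_out ≈ 2.02 mV

The load sits in parallel with R2, giving an effective lower resistance R2' = R2·R_L/(R2+R_L) = 1.637 Ω.
Voltage divider with the loaded lower leg: V_out = 4.25 × 1.637/(1.81 + 1.637) = 4.25 × 0.4749 = 2.018 mV.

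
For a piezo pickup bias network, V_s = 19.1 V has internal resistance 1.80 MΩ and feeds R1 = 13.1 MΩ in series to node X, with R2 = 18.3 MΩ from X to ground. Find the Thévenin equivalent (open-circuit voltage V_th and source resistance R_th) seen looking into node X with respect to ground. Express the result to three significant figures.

V_th ≈ 10.5 V, R_th ≈ 8.21 MΩ

R1' = 1.80 + 13.1 = 14.90 MΩ (source resistance + R1).
With X open, the divider is unloaded: V_th = 19.1 × 18.3/33.20 = 10.53 V.
With V_s suppressed (replaced by a short), R_th = R1' ‖ R2 = (14.90 × 18.3)/(14.90 + 18.3) = 8.213 MΩ.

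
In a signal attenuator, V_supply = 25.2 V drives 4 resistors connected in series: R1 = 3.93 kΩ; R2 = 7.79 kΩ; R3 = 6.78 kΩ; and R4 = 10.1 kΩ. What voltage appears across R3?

Series total: ΣR = 3.93 + 7.79 + 6.78 + 10.1 = 28.60 kΩ.
Voltage divider: V = V_supply · (6.780 / 28.60) = 25.2 × 0.2371 = 5.974 V.

V ≈ 5.97 V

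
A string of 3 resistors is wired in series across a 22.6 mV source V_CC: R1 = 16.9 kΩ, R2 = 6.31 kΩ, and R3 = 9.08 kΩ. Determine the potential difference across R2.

V ≈ 4.42 mV

Total series resistance ΣR = 16.9 + 6.31 + 9.08 = 32.29 kΩ.
V = V_CC · R/ΣR = 22.6 × 0.1954 = 4.416 mV.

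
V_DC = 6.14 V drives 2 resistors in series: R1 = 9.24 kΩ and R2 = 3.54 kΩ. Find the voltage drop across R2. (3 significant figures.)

V ≈ 1.70 V

ΣR = 9.24 + 3.54 = 12.78 kΩ.
V = V_DC · R/ΣR = 6.14 × 0.2770 = 1.701 V.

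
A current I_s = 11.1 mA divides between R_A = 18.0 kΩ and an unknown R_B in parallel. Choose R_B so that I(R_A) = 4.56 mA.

Two-branch current divider: I_A = I_s · R_B/(R_A + R_B).
With f = 0.4108, R_B = R_A · f/(1−f) = 18.0 × 0.6972 = 12.55 kΩ.

R_B ≈ 12.6 kΩ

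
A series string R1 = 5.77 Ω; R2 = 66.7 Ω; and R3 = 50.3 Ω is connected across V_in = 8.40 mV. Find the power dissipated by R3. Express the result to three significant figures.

P ≈ 0.235 µW

ΣR = 122.8 Ω → I = 8.40/122.8 = 0.06842 mA.
P(R3) = I²·R3 = (0.06842)² × 50.3 = 0.2355 µW.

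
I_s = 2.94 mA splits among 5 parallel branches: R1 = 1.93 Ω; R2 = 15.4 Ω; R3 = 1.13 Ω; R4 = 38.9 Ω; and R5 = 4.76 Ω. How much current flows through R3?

I ≈ 1.53 mA

ΣG = 1/1.93 + 1/15.4 + 1/1.13 + 1/38.9 + 1/4.76 = 1.704.
R3 takes the fraction G_k/ΣG = 0.8850/1.704 = 0.5194, so I = 2.94 × 0.5194 = 1.527 mA.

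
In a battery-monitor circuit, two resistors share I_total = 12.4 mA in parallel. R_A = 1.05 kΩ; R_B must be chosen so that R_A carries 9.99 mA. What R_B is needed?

Two-branch current divider: I_A = I_total · R_B/(R_A + R_B).
9.99/12.4 = R_B/(R_A + R_B) → R_B = R_A · (0.8056)/(1 − 0.8056) = 1.05 × 4.145 = 4.352 kΩ.

R_B ≈ 4.35 kΩ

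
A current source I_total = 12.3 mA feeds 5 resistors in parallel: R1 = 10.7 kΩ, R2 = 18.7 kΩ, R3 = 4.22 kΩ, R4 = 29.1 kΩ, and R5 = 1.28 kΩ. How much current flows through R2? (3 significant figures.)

Total conductance ΣG = 1/10.7 + 1/18.7 + 1/4.22 + 1/29.1 + 1/1.28 = 1.200 (units of 1/kΩ).
Current divider: I(R2) = I_total · G_k/ΣG = 12.3 × (0.05348/1.200) = 12.3 × 0.04458 = 0.5483 mA.

I ≈ 0.548 mA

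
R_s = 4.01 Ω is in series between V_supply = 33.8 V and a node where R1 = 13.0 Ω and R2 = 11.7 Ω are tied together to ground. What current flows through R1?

I ≈ 1.57 A

Equivalent of the parallel group: R_p = 6.158 Ω.
V_A by voltage divider: V_A = 33.8 × 6.158/(4.01 + 6.158) = 20.47 V.
I(R1) = V_A / R1 = 20.47/13.0 = 1.575 A.
(Check via current divider: I_total = 3.324 A; share G_k/ΣG = 0.4737 → same result.)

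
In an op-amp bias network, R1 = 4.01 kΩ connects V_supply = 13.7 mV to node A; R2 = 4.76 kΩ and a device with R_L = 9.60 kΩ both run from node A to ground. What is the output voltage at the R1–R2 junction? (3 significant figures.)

V_out ≈ 6.06 mV

First combine the lower leg with the load: R2 ‖ R_L = 3.182 kΩ.
Voltage divider with the loaded lower leg: V_out = 13.7 × 3.182/(4.01 + 3.182) = 13.7 × 0.4424 = 6.062 mV.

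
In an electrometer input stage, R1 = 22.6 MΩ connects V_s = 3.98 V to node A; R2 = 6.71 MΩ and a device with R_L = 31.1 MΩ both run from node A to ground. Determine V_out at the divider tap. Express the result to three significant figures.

V_out ≈ 0.781 V

R2 ‖ R_L = (6.71 × 31.1)/(6.71 + 31.1) = 5.519 MΩ.
Voltage divider with the loaded lower leg: V_out = 3.98 × 5.519/(22.6 + 5.519) = 3.98 × 0.1963 = 0.7812 V.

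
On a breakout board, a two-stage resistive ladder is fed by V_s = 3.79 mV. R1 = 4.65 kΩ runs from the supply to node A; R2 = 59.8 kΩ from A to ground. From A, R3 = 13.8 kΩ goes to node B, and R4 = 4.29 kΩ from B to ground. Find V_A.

V_A ≈ 2.84 mV

Looking into the second stage from A: R3 + R4 = 18.09 kΩ appears in parallel with R2.
Effective lower resistance at A: R2 ‖ 18.09 = 13.89 kΩ.
First divider: V_A = V_s · 13.89/(4.65 + 13.89) = 2.839 mV.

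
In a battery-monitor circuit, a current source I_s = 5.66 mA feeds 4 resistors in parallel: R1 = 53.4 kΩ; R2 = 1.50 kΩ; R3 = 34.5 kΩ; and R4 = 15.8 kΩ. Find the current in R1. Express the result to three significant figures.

Conductances: ΣG = 1/53.4 + 1/1.50 + 1/34.5 + 1/15.8 = 0.7777 (1/kΩ).
By the current-divider rule, I = I_s · G_k/ΣG = 5.66 × 0.02408 = 0.1363 mA.

I ≈ 0.136 mA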